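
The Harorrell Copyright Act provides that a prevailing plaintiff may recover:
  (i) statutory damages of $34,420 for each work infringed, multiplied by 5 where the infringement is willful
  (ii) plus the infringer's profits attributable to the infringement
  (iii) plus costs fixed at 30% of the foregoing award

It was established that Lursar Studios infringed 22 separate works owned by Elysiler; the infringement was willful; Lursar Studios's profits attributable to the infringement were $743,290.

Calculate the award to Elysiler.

$5,888,337

Statutory damages: 22 × $34,420 = $757,240
Multiplied by 5: 5 × $757,240 = $3,786,200
Combined award: $3,786,200 + $743,290 = $4,529,490
Costs: 30% of $4,529,490 = $1,358,847
Award plus costs: $4,529,490 + $1,358,847 = $5,888,337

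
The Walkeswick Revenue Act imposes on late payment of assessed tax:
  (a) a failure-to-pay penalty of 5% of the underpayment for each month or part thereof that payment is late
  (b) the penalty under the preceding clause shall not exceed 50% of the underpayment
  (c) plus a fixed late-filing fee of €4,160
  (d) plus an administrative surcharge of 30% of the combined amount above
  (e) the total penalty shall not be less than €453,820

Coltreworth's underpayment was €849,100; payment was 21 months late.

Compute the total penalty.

Accrued rate: 5% × 21 = 105%, capped at 50% → 50%
Failure-to-pay penalty: 50% of €849,100 = €424,550
Penalty before surcharge: €424,550 + €4,160 = €428,710
Administrative surcharge: 30% of €428,710 = €128,613
Total penalty: €428,710 + €128,613 = €557,323
Minimum €453,820: €557,323 meets the minimum, no increase.

€557,323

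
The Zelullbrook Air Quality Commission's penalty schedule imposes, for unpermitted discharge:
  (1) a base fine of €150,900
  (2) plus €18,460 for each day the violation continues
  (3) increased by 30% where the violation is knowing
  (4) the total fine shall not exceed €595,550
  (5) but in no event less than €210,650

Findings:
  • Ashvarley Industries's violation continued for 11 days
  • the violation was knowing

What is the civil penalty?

€460,148

Per-day component: 11 × €18,460 = €203,060
Base plus per-day: €150,900 + €203,060 = €353,960
Enhancement: 30% of €353,960 = €106,188
Enhanced fine: €353,960 + €106,188 = €460,148
Cap at €595,550: €460,148 is within the cap, no reduction.
Minimum €210,650: €460,148 meets the minimum, no increase.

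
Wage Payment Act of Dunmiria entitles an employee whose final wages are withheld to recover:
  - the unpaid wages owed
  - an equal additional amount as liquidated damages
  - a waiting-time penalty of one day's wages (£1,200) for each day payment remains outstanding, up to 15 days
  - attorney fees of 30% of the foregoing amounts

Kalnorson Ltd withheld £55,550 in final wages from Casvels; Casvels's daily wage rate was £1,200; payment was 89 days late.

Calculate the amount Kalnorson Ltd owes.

£167,830

Liquidated damages (equal amount): £55,550
Penalty days: min(89, 15) = 15
Waiting-time penalty: 15 × £1,200 = £18,000
Subtotal: £55,550 + £55,550 + £18,000 = £129,100
Attorney fees: 30% of £129,100 = £38,730
Total award: £129,100 + £38,730 = £167,830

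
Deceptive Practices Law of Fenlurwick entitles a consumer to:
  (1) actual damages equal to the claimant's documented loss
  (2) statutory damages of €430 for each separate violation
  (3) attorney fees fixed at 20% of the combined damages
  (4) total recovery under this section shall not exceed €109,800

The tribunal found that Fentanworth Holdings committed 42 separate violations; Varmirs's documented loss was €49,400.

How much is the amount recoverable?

Statutory damages: 42 × €430 = €18,060
Combined damages: €49,400 + €18,060 = €67,460
Attorney fees: 20% of €67,460 = €13,492
Total before cap: €67,460 + €13,492 = €80,952
Cap at €109,800: €80,952 is within the cap, no reduction.

€80,952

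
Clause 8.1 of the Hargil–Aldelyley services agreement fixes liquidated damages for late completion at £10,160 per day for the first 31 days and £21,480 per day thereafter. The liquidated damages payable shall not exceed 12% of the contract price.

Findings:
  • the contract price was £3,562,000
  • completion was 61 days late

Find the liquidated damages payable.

£427,440

First 31 days: 31 × £10,160 = £314,960
Remaining days: (61 − 31) × £21,480 = £644,400
Accrued per-day damages: £314,960 + £644,400 = £959,360
Cap: 12% of £3,562,000 = £427,440
Cap at £427,440: £959,360 exceeds the cap → £427,440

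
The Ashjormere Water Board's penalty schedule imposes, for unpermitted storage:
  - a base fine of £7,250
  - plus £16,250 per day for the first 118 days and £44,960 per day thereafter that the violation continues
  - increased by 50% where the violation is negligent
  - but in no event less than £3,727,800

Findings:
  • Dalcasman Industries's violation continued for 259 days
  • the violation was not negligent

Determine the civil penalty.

£8,264,110

First 118 days: 118 × £16,250 = £1,917,500
Remaining days: (259 − 118) × £44,960 = £6,339,360
Per-day component: £1,917,500 + £6,339,360 = £8,256,860
Base plus per-day: £7,250 + £8,256,860 = £8,264,110
The violation was not negligent: no 50% increase.
Minimum £3,727,800: £8,264,110 meets the minimum, no increase.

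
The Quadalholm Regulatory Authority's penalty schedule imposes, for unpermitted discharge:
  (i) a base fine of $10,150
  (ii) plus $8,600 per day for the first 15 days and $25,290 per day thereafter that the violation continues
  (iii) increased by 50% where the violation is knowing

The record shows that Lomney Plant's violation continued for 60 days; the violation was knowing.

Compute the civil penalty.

$1,915,800

First 15 days: 15 × $8,600 = $129,000
Remaining days: (60 − 15) × $25,290 = $1,138,050
Per-day component: $129,000 + $1,138,050 = $1,267,050
Base plus per-day: $10,150 + $1,267,050 = $1,277,200
Enhancement: 50% of $1,277,200 = $638,600
Enhanced fine: $1,277,200 + $638,600 = $1,915,800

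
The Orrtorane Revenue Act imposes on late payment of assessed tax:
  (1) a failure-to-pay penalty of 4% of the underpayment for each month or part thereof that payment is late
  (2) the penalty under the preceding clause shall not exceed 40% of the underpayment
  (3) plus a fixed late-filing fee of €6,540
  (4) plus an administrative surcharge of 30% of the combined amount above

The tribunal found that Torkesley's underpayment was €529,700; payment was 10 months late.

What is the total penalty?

Accrued rate: 4% × 10 = 40%, capped at 40% → 40%
Failure-to-pay penalty: 40% of €529,700 = €211,880
Penalty before surcharge: €211,880 + €6,540 = €218,420
Administrative surcharge: 30% of €218,420 = €65,526
Total penalty: €218,420 + €65,526 = €283,946

€283,946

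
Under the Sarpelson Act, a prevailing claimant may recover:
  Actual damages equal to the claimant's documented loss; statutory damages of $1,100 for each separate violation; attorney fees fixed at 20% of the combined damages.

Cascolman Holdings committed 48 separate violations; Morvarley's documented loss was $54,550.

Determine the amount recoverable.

Statutory damages: 48 × $1,100 = $52,800
Combined damages: $54,550 + $52,800 = $107,350
Attorney fees: 20% of $107,350 = $21,470
Total recovery: $107,350 + $21,470 = $128,820

$128,820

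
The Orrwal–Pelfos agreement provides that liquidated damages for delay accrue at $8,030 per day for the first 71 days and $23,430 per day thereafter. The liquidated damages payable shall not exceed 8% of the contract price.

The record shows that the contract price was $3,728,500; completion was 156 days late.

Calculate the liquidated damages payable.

$298,280

First 71 days: 71 × $8,030 = $570,130
Remaining days: (156 − 71) × $23,430 = $1,991,550
Accrued per-day damages: $570,130 + $1,991,550 = $2,561,680
Cap: 8% of $3,728,500 = $298,280
Cap at $298,280: $2,561,680 exceeds the cap → $298,280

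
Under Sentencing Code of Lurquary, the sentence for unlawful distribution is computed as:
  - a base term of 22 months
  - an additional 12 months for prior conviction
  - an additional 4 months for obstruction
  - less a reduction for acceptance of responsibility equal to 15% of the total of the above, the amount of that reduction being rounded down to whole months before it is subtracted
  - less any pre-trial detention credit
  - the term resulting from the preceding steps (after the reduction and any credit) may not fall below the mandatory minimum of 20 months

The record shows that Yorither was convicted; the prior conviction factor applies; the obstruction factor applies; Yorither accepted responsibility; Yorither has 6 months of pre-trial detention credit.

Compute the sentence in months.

Prior conviction enhancement: +12 months
Obstruction enhancement: +4 months
Adjusted term: 22 months + 12 months + 4 months = 38 months
Acceptance of responsibility reduction: 15% of 38 months = 5 months (rounded down)
After reduction: 38 − 5 = 33 months
Less pre-trial detention credit: 33 months − 6 months = 27 months
Minimum 20 months: 27 months meets the minimum, no increase.

27 months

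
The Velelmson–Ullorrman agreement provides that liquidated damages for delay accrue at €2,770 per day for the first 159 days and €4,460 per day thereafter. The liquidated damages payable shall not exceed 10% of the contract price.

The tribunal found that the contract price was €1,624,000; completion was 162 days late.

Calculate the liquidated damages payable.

First 159 days: 159 × €2,770 = €440,430
Remaining days: (162 − 159) × €4,460 = €13,380
Accrued per-day damages: €440,430 + €13,380 = €453,810
Cap: 10% of €1,624,000 = €162,400
Cap at €162,400: €453,810 exceeds the cap → €162,400

€162,400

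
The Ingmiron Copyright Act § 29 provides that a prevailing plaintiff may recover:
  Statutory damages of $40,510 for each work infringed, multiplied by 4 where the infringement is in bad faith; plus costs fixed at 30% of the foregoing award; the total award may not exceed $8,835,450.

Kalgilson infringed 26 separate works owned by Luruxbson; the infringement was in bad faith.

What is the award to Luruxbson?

Award: $5,476,952

Statutory damages: 26 × $40,510 = $1,053,260
Multiplied by 4: 4 × $1,053,260 = $4,213,040
Costs: 30% of $4,213,040 = $1,263,912
Award plus costs: $4,213,040 + $1,263,912 = $5,476,952
Cap at $8,835,450: $5,476,952 is within the cap, no reduction.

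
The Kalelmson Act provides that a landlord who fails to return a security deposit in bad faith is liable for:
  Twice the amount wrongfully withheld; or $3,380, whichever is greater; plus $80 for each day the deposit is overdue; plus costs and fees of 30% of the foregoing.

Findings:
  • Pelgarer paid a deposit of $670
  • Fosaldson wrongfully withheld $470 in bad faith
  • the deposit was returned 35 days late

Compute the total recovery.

$8,034

Doubled: 2 × $470 = $940
Minimum $3,380: $940 is below the minimum → $3,380
Late-return penalty: 35 × $80 = $2,800
Damages plus late penalty: $3,380 + $2,800 = $6,180
Costs and fees: 30% of $6,180 = $1,854
Total recovery: $6,180 + $1,854 = $8,034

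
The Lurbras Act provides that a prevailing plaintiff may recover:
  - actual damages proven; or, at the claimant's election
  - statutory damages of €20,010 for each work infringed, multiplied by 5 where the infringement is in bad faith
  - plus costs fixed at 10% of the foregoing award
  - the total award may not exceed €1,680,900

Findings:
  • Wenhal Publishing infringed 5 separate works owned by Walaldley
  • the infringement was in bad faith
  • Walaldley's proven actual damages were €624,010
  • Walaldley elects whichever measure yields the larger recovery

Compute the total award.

Statutory damages: 5 × €20,010 = €100,050
Multiplied by 5: 5 × €100,050 = €500,250
Greater of actual damages (€624,010) or enhanced statutory damages (€500,250): €624,010
Costs: 10% of €624,010 = €62,401
Award plus costs: €624,010 + €62,401 = €686,411
Cap at €1,680,900: €686,411 is within the cap, no reduction.

€686,411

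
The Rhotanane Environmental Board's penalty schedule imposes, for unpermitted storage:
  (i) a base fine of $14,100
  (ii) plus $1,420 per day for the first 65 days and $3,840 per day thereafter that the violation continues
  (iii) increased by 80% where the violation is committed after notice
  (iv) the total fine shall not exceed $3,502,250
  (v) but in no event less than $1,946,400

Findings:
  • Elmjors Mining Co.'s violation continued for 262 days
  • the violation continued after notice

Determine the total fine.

First 65 days: 65 × $1,420 = $92,300
Remaining days: (262 − 65) × $3,840 = $756,480
Per-day component: $92,300 + $756,480 = $848,780
Base plus per-day: $14,100 + $848,780 = $862,880
Enhancement: 80% of $862,880 = $690,304
Enhanced fine: $862,880 + $690,304 = $1,553,184
Cap at $3,502,250: $1,553,184 is within the cap, no reduction.
Minimum $1,946,400: $1,553,184 is below the minimum → $1,946,400

$1,946,400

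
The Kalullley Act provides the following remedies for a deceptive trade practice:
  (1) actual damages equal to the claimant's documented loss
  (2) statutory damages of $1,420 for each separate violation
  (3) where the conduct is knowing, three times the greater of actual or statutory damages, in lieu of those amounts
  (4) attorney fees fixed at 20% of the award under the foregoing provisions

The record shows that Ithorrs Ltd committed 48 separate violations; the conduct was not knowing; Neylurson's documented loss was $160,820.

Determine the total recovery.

Statutory damages: 48 × $1,420 = $68,160
Conduct not knowing: the in-lieu enhancement does not apply.
Actual plus statutory damages: $160,820 + $68,160 = $228,980
Attorney fees: 20% of $228,980 = $45,796
Total recovery: $228,980 + $45,796 = $274,776

$274,776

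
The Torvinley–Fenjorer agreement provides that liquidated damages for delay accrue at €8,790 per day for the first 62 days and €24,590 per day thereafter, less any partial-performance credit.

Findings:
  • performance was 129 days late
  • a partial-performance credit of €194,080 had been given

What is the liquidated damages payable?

€1,998,430

First 62 days: 62 × €8,790 = €544,980
Remaining days: (129 − 62) × €24,590 = €1,647,530
Accrued per-day damages: €544,980 + €1,647,530 = €2,192,510
Less partial-performance credit: €2,192,510 − €194,080 = €1,998,430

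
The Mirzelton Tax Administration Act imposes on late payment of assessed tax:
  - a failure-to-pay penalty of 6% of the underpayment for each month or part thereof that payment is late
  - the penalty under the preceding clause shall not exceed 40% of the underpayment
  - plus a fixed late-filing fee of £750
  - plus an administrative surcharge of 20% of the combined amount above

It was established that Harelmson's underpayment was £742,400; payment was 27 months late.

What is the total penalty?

£357,252

Accrued rate: 6% × 27 = 162%, capped at 40% → 40%
Failure-to-pay penalty: 40% of £742,400 = £296,960
Penalty before surcharge: £296,960 + £750 = £297,710
Administrative surcharge: 20% of £297,710 = £59,542
Total penalty: £297,710 + £59,542 = £357,252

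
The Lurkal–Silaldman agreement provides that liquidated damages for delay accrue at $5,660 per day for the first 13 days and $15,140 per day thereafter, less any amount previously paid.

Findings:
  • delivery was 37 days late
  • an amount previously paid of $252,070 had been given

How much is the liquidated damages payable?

$184,870

First 13 days: 13 × $5,660 = $73,580
Remaining days: (37 − 13) × $15,140 = $363,360
Accrued per-day damages: $73,580 + $363,360 = $436,940
Less amount previously paid: $436,940 − $252,070 = $184,870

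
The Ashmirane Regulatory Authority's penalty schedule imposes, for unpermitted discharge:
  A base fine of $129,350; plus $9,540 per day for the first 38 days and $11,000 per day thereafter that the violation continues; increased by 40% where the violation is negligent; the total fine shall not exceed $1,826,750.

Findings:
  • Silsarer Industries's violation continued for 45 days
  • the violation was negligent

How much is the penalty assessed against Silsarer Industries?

First 38 days: 38 × $9,540 = $362,520
Remaining days: (45 − 38) × $11,000 = $77,000
Per-day component: $362,520 + $77,000 = $439,520
Base plus per-day: $129,350 + $439,520 = $568,870
Enhancement: 40% of $568,870 = $227,548
Enhanced fine: $568,870 + $227,548 = $796,418
Cap at $1,826,750: $796,418 is within the cap, no reduction.

$796,418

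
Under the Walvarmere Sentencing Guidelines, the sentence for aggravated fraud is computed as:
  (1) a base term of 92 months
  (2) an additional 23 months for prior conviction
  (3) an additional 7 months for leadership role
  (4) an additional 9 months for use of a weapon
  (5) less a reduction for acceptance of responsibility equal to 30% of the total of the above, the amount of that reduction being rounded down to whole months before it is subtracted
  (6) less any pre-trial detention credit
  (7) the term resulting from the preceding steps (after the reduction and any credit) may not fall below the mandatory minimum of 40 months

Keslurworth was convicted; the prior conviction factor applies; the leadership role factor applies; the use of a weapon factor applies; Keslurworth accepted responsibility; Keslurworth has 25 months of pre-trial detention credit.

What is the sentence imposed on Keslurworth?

67 months

Prior conviction enhancement: +23 months
Leadership role enhancement: +7 months
Use of a weapon enhancement: +9 months
Adjusted term: 92 months + 23 months + 7 months + 9 months = 131 months
Acceptance of responsibility reduction: 30% of 131 months = 39 months (rounded down)
After reduction: 131 − 39 = 92 months
Less pre-trial detention credit: 92 months − 25 months = 67 months
Minimum 40 months: 67 months meets the minimum, no increase.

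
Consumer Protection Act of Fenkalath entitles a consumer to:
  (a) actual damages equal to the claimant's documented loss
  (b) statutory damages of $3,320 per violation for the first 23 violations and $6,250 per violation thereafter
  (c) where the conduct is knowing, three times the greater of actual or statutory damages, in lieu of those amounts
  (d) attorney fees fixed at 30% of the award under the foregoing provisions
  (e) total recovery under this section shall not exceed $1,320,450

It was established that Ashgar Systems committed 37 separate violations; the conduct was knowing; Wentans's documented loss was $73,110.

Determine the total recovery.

Total recovery: $639,054

First 23 violations: 23 × $3,320 = $76,360
Remaining violations: (37 − 23) × $6,250 = $87,500
Statutory damages: $76,360 + $87,500 = $163,860
Greater of actual damages ($73,110) or statutory damages ($163,860): $163,860
Trebled: 3 × $163,860 = $491,580
Attorney fees: 30% of $491,580 = $147,474
Total before cap: $491,580 + $147,474 = $639,054
Cap at $1,320,450: $639,054 is within the cap, no reduction.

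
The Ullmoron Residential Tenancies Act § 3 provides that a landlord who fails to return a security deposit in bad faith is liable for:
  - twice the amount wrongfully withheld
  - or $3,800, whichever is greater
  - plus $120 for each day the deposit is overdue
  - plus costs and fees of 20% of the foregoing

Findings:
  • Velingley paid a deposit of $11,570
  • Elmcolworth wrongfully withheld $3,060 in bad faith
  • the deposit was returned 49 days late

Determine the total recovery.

Doubled: 2 × $3,060 = $6,120
Minimum $3,800: $6,120 meets the minimum, no increase.
Late-return penalty: 49 × $120 = $5,880
Damages plus late penalty: $6,120 + $5,880 = $12,000
Costs and fees: 20% of $12,000 = $2,400
Total recovery: $12,000 + $2,400 = $14,400

$14,400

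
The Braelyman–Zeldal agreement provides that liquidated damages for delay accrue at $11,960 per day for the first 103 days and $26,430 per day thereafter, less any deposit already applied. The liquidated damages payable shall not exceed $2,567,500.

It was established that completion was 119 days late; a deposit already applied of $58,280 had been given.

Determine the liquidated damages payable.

$1,596,480

First 103 days: 103 × $11,960 = $1,231,880
Remaining days: (119 − 103) × $26,430 = $422,880
Accrued per-day damages: $1,231,880 + $422,880 = $1,654,760
Less deposit already applied: $1,654,760 − $58,280 = $1,596,480
Cap at $2,567,500: $1,596,480 is within the cap, no reduction.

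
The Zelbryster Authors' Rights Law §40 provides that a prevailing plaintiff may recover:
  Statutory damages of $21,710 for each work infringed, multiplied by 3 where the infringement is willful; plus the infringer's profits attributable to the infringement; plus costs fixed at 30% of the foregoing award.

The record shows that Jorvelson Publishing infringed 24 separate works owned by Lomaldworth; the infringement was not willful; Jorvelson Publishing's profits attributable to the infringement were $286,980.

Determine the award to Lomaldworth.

$1,050,426

Statutory damages: 24 × $21,710 = $521,040
Infringement not willful: no ×3 enhancement.
Combined award: $521,040 + $286,980 = $808,020
Costs: 30% of $808,020 = $242,406
Award plus costs: $808,020 + $242,406 = $1,050,426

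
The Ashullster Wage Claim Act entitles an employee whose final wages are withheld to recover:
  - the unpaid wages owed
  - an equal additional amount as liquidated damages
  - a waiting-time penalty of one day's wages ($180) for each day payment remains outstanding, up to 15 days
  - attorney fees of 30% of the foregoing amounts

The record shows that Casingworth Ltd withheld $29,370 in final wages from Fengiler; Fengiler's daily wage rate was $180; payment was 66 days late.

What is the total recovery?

$79,872

Liquidated damages (equal amount): $29,370
Penalty days: min(66, 15) = 15
Waiting-time penalty: 15 × $180 = $2,700
Subtotal: $29,370 + $29,370 + $2,700 = $61,440
Attorney fees: 30% of $61,440 = $18,432
Total award: $61,440 + $18,432 = $79,872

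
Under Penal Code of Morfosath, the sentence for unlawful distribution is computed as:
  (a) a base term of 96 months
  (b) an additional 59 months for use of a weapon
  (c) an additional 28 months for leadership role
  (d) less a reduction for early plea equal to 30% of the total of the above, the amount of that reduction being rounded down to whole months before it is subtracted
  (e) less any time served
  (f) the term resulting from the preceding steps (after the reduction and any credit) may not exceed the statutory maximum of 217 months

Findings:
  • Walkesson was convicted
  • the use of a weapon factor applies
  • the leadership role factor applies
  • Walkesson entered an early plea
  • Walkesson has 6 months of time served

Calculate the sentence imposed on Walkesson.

123 months

Use of a weapon enhancement: +59 months
Leadership role enhancement: +28 months
Adjusted term: 96 months + 59 months + 28 months = 183 months
Early plea reduction: 30% of 183 months = 54 months (rounded down)
After reduction: 183 − 54 = 129 months
Less time served: 129 months − 6 months = 123 months
Cap at 217 months: 123 months is within the cap, no reduction.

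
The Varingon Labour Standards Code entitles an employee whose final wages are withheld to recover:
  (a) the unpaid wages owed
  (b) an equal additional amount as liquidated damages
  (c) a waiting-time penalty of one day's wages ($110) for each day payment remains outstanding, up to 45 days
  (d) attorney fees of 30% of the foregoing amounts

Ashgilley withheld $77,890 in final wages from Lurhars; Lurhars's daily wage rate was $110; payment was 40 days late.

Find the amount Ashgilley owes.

$208,234

Liquidated damages (equal amount): $77,890
Penalty days: min(40, 45) = 40
Waiting-time penalty: 40 × $110 = $4,400
Subtotal: $77,890 + $77,890 + $4,400 = $160,180
Attorney fees: 30% of $160,180 = $48,054
Total award: $160,180 + $48,054 = $208,234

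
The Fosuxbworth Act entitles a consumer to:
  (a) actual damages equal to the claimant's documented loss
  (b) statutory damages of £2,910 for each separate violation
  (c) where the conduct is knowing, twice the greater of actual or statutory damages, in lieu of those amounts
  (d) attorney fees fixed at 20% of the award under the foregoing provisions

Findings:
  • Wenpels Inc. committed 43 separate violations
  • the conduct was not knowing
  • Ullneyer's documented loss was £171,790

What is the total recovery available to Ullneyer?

£356,304

Statutory damages: 43 × £2,910 = £125,130
Conduct not knowing: the in-lieu enhancement does not apply.
Actual plus statutory damages: £171,790 + £125,130 = £296,920
Attorney fees: 20% of £296,920 = £59,384
Total recovery: £296,920 + £59,384 = £356,304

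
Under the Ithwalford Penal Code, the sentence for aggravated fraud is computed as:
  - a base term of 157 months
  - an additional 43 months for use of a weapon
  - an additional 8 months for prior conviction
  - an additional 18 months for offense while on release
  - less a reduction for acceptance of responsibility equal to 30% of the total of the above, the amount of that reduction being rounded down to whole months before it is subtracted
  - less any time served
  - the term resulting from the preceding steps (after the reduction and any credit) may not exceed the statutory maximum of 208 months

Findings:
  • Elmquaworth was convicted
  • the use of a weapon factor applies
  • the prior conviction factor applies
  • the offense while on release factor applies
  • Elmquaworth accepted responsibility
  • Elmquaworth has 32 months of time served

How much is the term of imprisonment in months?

Use of a weapon enhancement: +43 months
Prior conviction enhancement: +8 months
Offense while on release enhancement: +18 months
Adjusted term: 157 months + 43 months + 8 months + 18 months = 226 months
Acceptance of responsibility reduction: 30% of 226 months = 67 months (rounded down)
After reduction: 226 − 67 = 159 months
Less time served: 159 months − 32 months = 127 months
Cap at 208 months: 127 months is within the cap, no reduction.

127 months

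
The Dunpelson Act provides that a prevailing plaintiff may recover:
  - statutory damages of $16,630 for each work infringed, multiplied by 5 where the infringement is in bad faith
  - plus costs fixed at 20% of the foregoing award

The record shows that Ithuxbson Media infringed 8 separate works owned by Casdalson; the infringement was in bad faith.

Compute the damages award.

$798,240

Statutory damages: 8 × $16,630 = $133,040
Multiplied by 5: 5 × $133,040 = $665,200
Costs: 20% of $665,200 = $133,040
Award plus costs: $665,200 + $133,040 = $798,240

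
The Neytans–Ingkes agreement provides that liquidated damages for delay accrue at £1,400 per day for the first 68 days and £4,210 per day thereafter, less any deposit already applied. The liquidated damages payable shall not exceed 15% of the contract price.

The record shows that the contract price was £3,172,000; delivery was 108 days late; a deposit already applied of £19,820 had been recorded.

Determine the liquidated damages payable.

£243,780

First 68 days: 68 × £1,400 = £95,200
Remaining days: (108 − 68) × £4,210 = £168,400
Accrued per-day damages: £95,200 + £168,400 = £263,600
Less deposit already applied: £263,600 − £19,820 = £243,780
Cap: 15% of £3,172,000 = £475,800
Cap at £475,800: £243,780 is within the cap, no reduction.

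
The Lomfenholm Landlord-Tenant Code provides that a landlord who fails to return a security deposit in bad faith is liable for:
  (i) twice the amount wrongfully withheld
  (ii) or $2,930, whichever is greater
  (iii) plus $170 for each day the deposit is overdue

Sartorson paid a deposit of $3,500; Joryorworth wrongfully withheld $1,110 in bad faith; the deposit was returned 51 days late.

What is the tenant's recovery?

$11,600

Doubled: 2 × $1,110 = $2,220
Minimum $2,930: $2,220 is below the minimum → $2,930
Late-return penalty: 51 × $170 = $8,670
Damages plus late penalty: $2,930 + $8,670 = $11,600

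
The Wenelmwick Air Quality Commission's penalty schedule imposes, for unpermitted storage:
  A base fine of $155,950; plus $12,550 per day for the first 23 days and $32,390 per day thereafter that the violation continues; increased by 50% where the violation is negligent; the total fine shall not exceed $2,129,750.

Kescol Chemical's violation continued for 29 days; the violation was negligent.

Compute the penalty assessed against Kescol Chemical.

$958,410

First 23 days: 23 × $12,550 = $288,650
Remaining days: (29 − 23) × $32,390 = $194,340
Per-day component: $288,650 + $194,340 = $482,990
Base plus per-day: $155,950 + $482,990 = $638,940
Enhancement: 50% of $638,940 = $319,470
Enhanced fine: $638,940 + $319,470 = $958,410
Cap at $2,129,750: $958,410 is within the cap, no reduction.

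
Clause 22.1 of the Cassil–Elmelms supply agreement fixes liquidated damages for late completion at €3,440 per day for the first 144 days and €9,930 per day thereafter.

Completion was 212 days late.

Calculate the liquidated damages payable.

€1,170,600

First 144 days: 144 × €3,440 = €495,360
Remaining days: (212 − 144) × €9,930 = €675,240
Accrued per-day damages: €495,360 + €675,240 = €1,170,600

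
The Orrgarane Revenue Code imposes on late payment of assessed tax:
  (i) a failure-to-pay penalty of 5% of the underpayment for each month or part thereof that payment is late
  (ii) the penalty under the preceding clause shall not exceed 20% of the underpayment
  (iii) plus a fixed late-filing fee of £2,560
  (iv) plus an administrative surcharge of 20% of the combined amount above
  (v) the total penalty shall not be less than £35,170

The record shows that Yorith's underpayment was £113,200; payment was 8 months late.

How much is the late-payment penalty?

£35,170

Accrued rate: 5% × 8 = 40%, capped at 20% → 20%
Failure-to-pay penalty: 20% of £113,200 = £22,640
Penalty before surcharge: £22,640 + £2,560 = £25,200
Administrative surcharge: 20% of £25,200 = £5,040
Total penalty: £25,200 + £5,040 = £30,240
Minimum £35,170: £30,240 is below the minimum → £35,170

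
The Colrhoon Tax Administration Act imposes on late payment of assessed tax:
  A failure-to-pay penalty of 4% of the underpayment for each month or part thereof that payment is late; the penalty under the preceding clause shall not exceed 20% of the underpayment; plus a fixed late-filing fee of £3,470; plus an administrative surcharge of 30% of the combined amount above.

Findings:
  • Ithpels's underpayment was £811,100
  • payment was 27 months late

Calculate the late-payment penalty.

£215,397

Accrued rate: 4% × 27 = 108%, capped at 20% → 20%
Failure-to-pay penalty: 20% of £811,100 = £162,220
Penalty before surcharge: £162,220 + £3,470 = £165,690
Administrative surcharge: 30% of £165,690 = £49,707
Total penalty: £165,690 + £49,707 = £215,397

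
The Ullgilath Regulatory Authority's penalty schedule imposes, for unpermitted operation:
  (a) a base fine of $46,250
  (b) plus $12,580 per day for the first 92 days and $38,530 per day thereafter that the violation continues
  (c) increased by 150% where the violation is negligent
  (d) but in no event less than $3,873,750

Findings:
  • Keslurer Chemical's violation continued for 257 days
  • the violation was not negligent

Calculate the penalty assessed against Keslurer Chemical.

First 92 days: 92 × $12,580 = $1,157,360
Remaining days: (257 − 92) × $38,530 = $6,357,450
Per-day component: $1,157,360 + $6,357,450 = $7,514,810
Base plus per-day: $46,250 + $7,514,810 = $7,561,060
The violation was not negligent: no 150% increase.
Minimum $3,873,750: $7,561,060 meets the minimum, no increase.

$7,561,060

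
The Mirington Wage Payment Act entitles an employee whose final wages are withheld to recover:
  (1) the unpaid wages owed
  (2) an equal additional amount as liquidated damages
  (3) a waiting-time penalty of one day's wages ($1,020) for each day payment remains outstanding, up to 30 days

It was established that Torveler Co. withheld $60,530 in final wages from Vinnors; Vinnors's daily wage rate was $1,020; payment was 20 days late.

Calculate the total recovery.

$141,460

Liquidated damages (equal amount): $60,530
Penalty days: min(20, 30) = 20
Waiting-time penalty: 20 × $1,020 = $20,400
Total award: $60,530 + $60,530 + $20,400 = $141,460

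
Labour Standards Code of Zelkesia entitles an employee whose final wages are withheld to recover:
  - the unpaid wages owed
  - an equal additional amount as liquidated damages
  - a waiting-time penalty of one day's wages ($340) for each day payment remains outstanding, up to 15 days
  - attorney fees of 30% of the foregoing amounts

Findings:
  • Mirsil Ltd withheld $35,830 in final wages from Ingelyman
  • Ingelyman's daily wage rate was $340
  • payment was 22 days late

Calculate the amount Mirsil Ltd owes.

Liquidated damages (equal amount): $35,830
Penalty days: min(22, 15) = 15
Waiting-time penalty: 15 × $340 = $5,100
Subtotal: $35,830 + $35,830 + $5,100 = $76,760
Attorney fees: 30% of $76,760 = $23,028
Total award: $76,760 + $23,028 = $99,788

$99,788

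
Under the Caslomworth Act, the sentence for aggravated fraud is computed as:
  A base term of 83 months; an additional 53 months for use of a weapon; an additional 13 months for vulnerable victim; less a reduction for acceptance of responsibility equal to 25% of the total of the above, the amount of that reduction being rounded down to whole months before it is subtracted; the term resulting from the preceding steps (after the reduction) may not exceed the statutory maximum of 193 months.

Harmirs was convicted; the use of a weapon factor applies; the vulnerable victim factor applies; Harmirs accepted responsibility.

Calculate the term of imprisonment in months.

Use of a weapon enhancement: +53 months
Vulnerable victim enhancement: +13 months
Adjusted term: 83 months + 53 months + 13 months = 149 months
Acceptance of responsibility reduction: 25% of 149 months = 37 months (rounded down)
After reduction: 149 − 37 = 112 months
Cap at 193 months: 112 months is within the cap, no reduction.

112 months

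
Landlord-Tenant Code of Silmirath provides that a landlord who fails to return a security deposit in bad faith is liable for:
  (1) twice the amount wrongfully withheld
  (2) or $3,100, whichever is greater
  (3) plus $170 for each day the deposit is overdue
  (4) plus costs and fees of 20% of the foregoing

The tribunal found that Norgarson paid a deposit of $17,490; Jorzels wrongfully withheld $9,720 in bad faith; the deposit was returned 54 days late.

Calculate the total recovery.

Doubled: 2 × $9,720 = $19,440
Minimum $3,100: $19,440 meets the minimum, no increase.
Late-return penalty: 54 × $170 = $9,180
Damages plus late penalty: $19,440 + $9,180 = $28,620
Costs and fees: 20% of $28,620 = $5,724
Total recovery: $28,620 + $5,724 = $34,344

$34,344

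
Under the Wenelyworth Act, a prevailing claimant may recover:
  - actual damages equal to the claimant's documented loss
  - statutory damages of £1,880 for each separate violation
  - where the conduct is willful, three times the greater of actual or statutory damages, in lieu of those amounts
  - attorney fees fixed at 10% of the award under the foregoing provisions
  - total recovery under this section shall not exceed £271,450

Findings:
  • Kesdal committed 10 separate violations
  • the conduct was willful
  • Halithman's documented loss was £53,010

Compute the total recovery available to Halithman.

Statutory damages: 10 × £1,880 = £18,800
Greater of actual damages (£53,010) or statutory damages (£18,800): £53,010
Trebled: 3 × £53,010 = £159,030
Attorney fees: 10% of £159,030 = £15,903
Total before cap: £159,030 + £15,903 = £174,933
Cap at £271,450: £174,933 is within the cap, no reduction.

£174,933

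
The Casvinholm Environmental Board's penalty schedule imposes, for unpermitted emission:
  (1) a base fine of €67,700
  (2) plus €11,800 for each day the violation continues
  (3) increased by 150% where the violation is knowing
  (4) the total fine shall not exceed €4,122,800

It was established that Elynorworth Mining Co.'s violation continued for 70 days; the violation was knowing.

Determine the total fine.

Per-day component: 70 × €11,800 = €826,000
Base plus per-day: €67,700 + €826,000 = €893,700
Enhancement: 150% of €893,700 = €1,340,550
Enhanced fine: €893,700 + €1,340,550 = €2,234,250
Cap at €4,122,800: €2,234,250 is within the cap, no reduction.

€2,234,250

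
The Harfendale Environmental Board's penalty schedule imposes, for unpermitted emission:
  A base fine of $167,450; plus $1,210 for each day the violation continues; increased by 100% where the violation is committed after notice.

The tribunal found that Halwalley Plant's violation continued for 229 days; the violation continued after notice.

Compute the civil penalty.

Civil penalty: $889,080

Per-day component: 229 × $1,210 = $277,090
Base plus per-day: $167,450 + $277,090 = $444,540
Enhancement: 100% of $444,540 = $444,540
Enhanced fine: $444,540 + $444,540 = $889,080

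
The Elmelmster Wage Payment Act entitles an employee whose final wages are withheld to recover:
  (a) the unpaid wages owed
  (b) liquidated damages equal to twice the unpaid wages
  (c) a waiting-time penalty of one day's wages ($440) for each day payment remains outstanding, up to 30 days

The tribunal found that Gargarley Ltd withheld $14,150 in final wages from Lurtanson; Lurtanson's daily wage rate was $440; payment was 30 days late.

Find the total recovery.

$55,650

Doubled: 2 × $14,150 = $28,300
Penalty days: min(30, 30) = 30
Waiting-time penalty: 30 × $440 = $13,200
Total award: $14,150 + $28,300 + $13,200 = $55,650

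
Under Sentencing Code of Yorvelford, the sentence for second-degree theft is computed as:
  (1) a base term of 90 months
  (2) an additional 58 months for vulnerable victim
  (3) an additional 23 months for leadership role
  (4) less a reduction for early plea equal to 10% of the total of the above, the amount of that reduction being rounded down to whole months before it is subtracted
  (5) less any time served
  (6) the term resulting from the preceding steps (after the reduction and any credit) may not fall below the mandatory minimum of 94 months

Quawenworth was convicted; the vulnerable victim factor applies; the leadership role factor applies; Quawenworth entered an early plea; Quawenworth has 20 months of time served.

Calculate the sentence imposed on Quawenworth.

Vulnerable victim enhancement: +58 months
Leadership role enhancement: +23 months
Adjusted term: 90 months + 58 months + 23 months = 171 months
Early plea reduction: 10% of 171 months = 17 months (rounded down)
After reduction: 171 − 17 = 154 months
Less time served: 154 months − 20 months = 134 months
Minimum 94 months: 134 months meets the minimum, no increase.

134 months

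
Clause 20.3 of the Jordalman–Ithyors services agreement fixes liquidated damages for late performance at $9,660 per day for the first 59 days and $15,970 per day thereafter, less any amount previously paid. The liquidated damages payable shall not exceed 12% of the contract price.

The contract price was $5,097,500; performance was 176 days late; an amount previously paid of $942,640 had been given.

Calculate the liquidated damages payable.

First 59 days: 59 × $9,660 = $569,940
Remaining days: (176 − 59) × $15,970 = $1,868,490
Accrued per-day damages: $569,940 + $1,868,490 = $2,438,430
Less amount previously paid: $2,438,430 − $942,640 = $1,495,790
Cap: 12% of $5,097,500 = $611,700
Cap at $611,700: $1,495,790 exceeds the cap → $611,700

$611,700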